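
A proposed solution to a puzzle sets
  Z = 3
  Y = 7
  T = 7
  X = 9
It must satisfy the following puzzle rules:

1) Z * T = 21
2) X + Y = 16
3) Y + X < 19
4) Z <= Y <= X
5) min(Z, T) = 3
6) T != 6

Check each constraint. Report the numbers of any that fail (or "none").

Yes — all constraints hold.

1) Z * T = 3 * 7 = 21 — satisfied.
2) X + Y = 9 + 7 = 16 — satisfied.
3) Y + X = 7 + 9 = 16; 16 < 19 — satisfied.
4) values 3 <= 7 <= 9 — satisfied.
5) min(3, 7) = 3 — satisfied.
6) T = 7, and 7 ≠ 6 — satisfied.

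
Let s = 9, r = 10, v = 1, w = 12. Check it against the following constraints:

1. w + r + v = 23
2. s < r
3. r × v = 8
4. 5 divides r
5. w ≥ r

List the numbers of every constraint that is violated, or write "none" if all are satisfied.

1. w + r + v = 12 + 10 + 1 = 23 — holds.
2. s = 9, r = 10; 9 < 10 — holds.
3. r × v = 10 × 1 = 10, not 8 — fails.
4. 10 / 5 = 2, so 5 divides 10 — holds.
5. w = 12, r = 10; 12 ≥ 10 — holds.

Violated: 3.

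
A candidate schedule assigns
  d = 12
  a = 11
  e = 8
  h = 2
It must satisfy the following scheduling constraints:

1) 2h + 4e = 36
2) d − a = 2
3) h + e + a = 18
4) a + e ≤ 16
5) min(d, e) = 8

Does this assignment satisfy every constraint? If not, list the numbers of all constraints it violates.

No — constraints 2, 3, and 4 are not satisfied.

1) 2h + 4e = 2(2) + 4(8) = 36 — satisfied.
2) d − a = 12 − 11 = 1, not 2 — violated.
3) h + e + a = 2 + 8 + 11 = 21, not 18 — violated.
4) a + e = 11 + 8 = 19; 19 > 16, bound 16 not met — violated.
5) min(12, 8) = 8 — satisfied.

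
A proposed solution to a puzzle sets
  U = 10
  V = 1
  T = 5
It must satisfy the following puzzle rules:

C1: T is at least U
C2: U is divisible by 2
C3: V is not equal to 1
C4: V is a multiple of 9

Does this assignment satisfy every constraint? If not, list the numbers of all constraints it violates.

C1: T = 5, U = 10; 5 < 10 (want ≥)  ✗
C2: 10 / 2 = 5, so 2 divides 10  ✓
C3: V = 1, but 1 is required to differ  ✗
C4: 1 = 9*0 + 1, so 9 does not divide 1  ✗

No — constraints 1, 3, and 4 are not satisfied.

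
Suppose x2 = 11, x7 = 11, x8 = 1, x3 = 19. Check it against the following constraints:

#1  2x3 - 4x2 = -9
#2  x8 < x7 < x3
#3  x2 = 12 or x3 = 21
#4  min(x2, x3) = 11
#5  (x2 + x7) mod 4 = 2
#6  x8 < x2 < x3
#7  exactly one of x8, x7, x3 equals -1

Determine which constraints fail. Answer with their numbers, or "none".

Constraints 1, 3, and 7 are violated.

#1 2x3 - 4x2 = 2(19) - 4(11) = -6, not -9 — violated.
#2 values 1 < 11 < 19 — satisfied.
#3 x2 = 11 ≠ 12 and x3 = 19 ≠ 21; both disjuncts false — violated.
#4 min(11, 19) = 11 — satisfied.
#5 x2 + x7 = 22; 22 mod 4 = 2 — satisfied.
#6 values 1 < 11 < 19 — satisfied.
#7 x8=1, x7=11, x3=19; 0 of them equal -1, not exactly one — violated.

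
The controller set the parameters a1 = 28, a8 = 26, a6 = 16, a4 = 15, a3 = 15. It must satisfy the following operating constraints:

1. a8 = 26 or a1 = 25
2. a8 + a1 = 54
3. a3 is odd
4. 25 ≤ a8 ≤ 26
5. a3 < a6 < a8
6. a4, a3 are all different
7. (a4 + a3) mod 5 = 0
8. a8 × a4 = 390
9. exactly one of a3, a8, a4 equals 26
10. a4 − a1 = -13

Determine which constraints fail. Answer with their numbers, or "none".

Constraint 6 is violated.

1. a8 = 26 = 26 (first disjunct) — holds.
2. a8 + a1 = 26 + 28 = 54 — holds.
3. a3 = 15 is odd — holds.
4. a8 = 26 lies in [25, 26] — holds.
5. values 15 < 16 < 26 — holds.
6. a4 = a3 = 15, not all different — fails.
7. a4 + a3 = 30; 30 mod 5 = 0 — holds.
8. a8 × a4 = 26 × 15 = 390 — holds.
9. a3=15, a8=26, a4=15; 1 of them equals 26 — holds.
10. a4 − a1 = 15 − 28 = -13 — holds.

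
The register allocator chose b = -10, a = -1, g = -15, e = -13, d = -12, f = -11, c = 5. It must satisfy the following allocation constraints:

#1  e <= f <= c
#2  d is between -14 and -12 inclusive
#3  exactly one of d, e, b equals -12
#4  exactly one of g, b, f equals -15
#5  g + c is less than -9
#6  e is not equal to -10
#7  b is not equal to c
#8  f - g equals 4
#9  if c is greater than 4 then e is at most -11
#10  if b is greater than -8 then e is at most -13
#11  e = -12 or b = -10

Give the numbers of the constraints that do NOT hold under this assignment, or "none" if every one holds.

#1 values -13 <= -11 <= 5  holds
#2 d = -12 lies in [-14, -12]  holds
#3 d=-12, e=-13, b=-10; 1 of them equals -12  holds
#4 g=-15, b=-10, f=-11; 1 of them equals -15  holds
#5 g + c = -15 + 5 = -10; -10 < -9  holds
#6 e = -13, and -13 ≠ -10  holds
#7 b = -10, c = 5; distinct  holds
#8 f - g = -11 - (-15) = 4  holds
#9 c = 5 > 4, so we need e ≤ -11; e = -13 ≤ -11  holds
#10 b = -10, not > -8; antecedent false, conditional vacuously true  holds
#11 e = -13 ≠ -12, but b = -10 = -10 (second disjunct)  holds

Yes — all constraints hold.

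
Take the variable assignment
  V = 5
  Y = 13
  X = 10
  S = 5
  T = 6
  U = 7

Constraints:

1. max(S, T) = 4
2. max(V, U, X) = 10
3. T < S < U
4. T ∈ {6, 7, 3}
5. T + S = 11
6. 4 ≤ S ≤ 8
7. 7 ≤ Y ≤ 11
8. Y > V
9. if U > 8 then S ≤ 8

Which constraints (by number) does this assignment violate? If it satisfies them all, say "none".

1. max(5, 6) = 6, not 4 — fails.
2. max(5, 7, 10) = 10 — holds.
3. values 6, 5, 7; T = 6 is not < S = 5 — fails.
4. T = 6 is in {6, 7, 3} — holds.
5. T + S = 6 + 5 = 11 — holds.
6. S = 5 lies in [4, 8] — holds.
7. Y = 13 is outside [7, 11] — fails.
8. Y = 13, V = 5; 13 > 5 — holds.
9. U = 7, not > 8; antecedent false, conditional vacuously true — holds.

The assignment fails constraints 1, 3, and 7.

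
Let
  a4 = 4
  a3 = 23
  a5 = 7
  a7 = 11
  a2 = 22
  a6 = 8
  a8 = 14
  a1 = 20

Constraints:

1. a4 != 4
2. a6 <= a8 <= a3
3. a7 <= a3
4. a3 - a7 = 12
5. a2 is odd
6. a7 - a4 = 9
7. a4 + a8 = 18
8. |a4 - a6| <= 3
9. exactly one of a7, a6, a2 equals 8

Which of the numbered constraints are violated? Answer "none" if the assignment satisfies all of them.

The assignment fails constraints 1, 5, 6, 8.

1. a4 = 4, but 4 is required to differ — fails.
2. values 8 <= 14 <= 23 — holds.
3. a7 = 11, a3 = 23; 11 ≤ 23 — holds.
4. a3 - a7 = 23 - 11 = 12 — holds.
5. a2 = 22 is even — fails.
6. a7 - a4 = 11 - 4 = 7, not 9 — fails.
7. a4 + a8 = 4 + 14 = 18 — holds.
8. |4 - 8| = 4; 4 > 3, exceeds bound 3 — fails.
9. a7=11, a6=8, a2=22; 1 of them equals 8 — holds.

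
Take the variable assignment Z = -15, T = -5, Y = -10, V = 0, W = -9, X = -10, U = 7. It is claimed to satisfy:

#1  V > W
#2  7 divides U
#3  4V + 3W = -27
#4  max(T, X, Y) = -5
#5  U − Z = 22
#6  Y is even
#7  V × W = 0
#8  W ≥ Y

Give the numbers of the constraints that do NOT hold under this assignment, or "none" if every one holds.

The assignment satisfies every constraint.

#1 V = 0, W = -9; 0 > -9  ✔
#2 7 / 7 = 1, so 7 divides 7  ✔
#3 4V + 3W = 4(0) + 3(-9) = -27  ✔
#4 max(-5, -10, -10) = -5  ✔
#5 U − Z = 7 − (-15) = 22  ✔
#6 Y = -10 is even  ✔
#7 V × W = 0 × (-9) = 0  ✔
#8 W = -9, Y = -10; -9 ≥ -10  ✔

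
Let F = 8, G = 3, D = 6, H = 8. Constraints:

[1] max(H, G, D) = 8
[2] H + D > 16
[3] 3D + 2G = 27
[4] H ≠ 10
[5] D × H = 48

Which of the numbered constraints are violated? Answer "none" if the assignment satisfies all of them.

Constraints 2 and 3 do not hold.

[1] max(8, 3, 6) = 8 — satisfied.
[2] H + D = 8 + 6 = 14; 14 ≤ 16, bound 16 not met — violated.
[3] 3D + 2G = 3(6) + 2(3) = 24, not 27 — violated.
[4] H = 8, and 8 ≠ 10 — satisfied.
[5] D × H = 6 × 8 = 48 — satisfied.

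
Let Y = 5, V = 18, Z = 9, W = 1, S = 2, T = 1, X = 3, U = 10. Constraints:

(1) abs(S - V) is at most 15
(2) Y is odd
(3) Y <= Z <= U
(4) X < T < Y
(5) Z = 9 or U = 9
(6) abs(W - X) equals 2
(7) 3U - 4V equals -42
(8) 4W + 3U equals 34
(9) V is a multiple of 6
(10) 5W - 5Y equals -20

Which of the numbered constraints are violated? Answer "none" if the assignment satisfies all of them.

No — constraints 1 and 4 are not satisfied.

(1) abs(2 - 18) = 16; 16 > 15, exceeds bound 15 — violated.
(2) Y = 5 is odd — satisfied.
(3) values 5 <= 9 <= 10 — satisfied.
(4) values 3, 1, 5; X = 3 is not < T = 1 — violated.
(5) Z = 9 = 9 (first disjunct) — satisfied.
(6) abs(1 - 3) = 2 — satisfied.
(7) 3U - 4V = 3(10) - 4(18) = -42 — satisfied.
(8) 4W + 3U = 4(1) + 3(10) = 34 — satisfied.
(9) 18 / 6 = 3, so 6 divides 18 — satisfied.
(10) 5W - 5Y = 5(1) - 5(5) = -20 — satisfied.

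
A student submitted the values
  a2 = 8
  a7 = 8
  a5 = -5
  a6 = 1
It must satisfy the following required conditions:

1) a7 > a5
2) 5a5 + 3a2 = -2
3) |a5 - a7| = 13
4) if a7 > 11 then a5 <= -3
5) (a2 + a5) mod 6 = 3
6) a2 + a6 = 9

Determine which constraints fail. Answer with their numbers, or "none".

Constraint 2 does not hold.

1) a7 = 8, a5 = -5; 8 > -5 — OK.
2) 5a5 + 3a2 = 5(-5) + 3(8) = -1, not -2 — violated.
3) |-5 - 8| = 13 — OK.
4) a7 = 8, not > 11; antecedent false, conditional vacuously true — OK.
5) a2 + a5 = 3; 3 mod 6 = 3 — OK.
6) a2 + a6 = 8 + 1 = 9 — OK.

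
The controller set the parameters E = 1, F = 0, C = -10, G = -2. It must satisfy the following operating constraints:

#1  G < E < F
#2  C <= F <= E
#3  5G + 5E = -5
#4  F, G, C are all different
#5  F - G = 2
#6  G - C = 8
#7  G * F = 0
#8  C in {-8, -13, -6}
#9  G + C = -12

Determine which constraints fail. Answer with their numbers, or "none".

Violated: 1 and 8.

#1 values -2, 1, 0; E = 1 is not < F = 0  fails
#2 values -10 <= 0 <= 1  holds
#3 5G + 5E = 5(-2) + 5(1) = -5  holds
#4 values 0, -2, -10 are pairwise distinct  holds
#5 F - G = 0 - (-2) = 2  holds
#6 G - C = -2 - (-10) = 8  holds
#7 G * F = -2 * 0 = 0  holds
#8 C = -10 is not in {-8, -13, -6}  fails
#9 G + C = -2 + (-10) = -12  holds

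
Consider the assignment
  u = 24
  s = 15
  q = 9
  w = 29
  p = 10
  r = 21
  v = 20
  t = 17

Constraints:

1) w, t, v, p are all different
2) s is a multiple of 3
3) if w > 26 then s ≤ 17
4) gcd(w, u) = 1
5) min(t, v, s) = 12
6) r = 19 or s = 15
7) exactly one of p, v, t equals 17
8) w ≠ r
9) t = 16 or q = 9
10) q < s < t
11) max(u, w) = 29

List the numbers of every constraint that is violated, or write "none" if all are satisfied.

1) values 29, 17, 20, 10 are pairwise distinct — holds.
2) 15 / 3 = 5, so 3 divides 15 — holds.
3) w = 29 > 26, so we need s ≤ 17; s = 15 ≤ 17 — holds.
4) gcd(29, 24) = 1 — holds.
5) min(17, 20, 15) = 15, not 12 — does not hold.
6) r = 21 ≠ 19, but s = 15 = 15 (second disjunct) — holds.
7) p=10, v=20, t=17; 1 of them equals 17 — holds.
8) w = 29, r = 21; distinct — holds.
9) t = 17 ≠ 16, but q = 9 = 9 (second disjunct) — holds.
10) values 9 < 15 < 17 — holds.
11) max(24, 29) = 29 — holds.

Constraint 5 does not hold.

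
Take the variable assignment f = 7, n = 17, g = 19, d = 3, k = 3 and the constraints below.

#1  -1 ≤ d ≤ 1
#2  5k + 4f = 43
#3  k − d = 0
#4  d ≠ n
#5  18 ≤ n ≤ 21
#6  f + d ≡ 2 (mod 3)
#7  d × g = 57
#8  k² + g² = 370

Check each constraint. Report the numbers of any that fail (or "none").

Constraints 1, 5, 6 are violated.

#1 d = 3 is outside [-1, 1]  no
#2 5k + 4f = 5(3) + 4(7) = 43  yes
#3 k − d = 3 − 3 = 0  yes
#4 d = 3, n = 17; distinct  yes
#5 n = 17 is outside [18, 21]  no
#6 f + d = 10; 10 mod 3 = 1, not 2  no
#7 d × g = 3 × 19 = 57  yes
#8 k² + g² = 3² + 19² = 9 + 361 = 370  yes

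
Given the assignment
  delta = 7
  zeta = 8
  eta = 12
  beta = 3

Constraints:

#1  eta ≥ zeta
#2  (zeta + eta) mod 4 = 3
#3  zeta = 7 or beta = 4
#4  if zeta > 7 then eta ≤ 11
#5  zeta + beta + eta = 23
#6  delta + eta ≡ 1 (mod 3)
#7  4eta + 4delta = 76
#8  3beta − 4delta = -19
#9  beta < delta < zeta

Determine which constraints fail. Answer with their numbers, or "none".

#1 eta = 12, zeta = 8; 12 ≥ 8  OK
#2 zeta + eta = 20; 20 mod 4 = 0, not 3  FAIL
#3 zeta = 8 ≠ 7 and beta = 3 ≠ 4; both disjuncts false  FAIL
#4 zeta = 8 > 7, so we need eta ≤ 11; but eta = 12 > 11  FAIL
#5 zeta + beta + eta = 8 + 3 + 12 = 23  OK
#6 delta + eta = 19; 19 mod 3 = 1  OK
#7 4eta + 4delta = 4(12) + 4(7) = 76  OK
#8 3beta − 4delta = 3(3) − 4(7) = -19  OK
#9 values 3 < 7 < 8  OK

Constraints 2, 3, and 4 are violated.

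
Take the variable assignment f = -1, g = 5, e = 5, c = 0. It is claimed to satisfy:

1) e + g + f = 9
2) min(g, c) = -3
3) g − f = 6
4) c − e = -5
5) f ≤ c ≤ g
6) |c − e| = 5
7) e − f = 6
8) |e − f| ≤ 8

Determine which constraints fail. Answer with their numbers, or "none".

1) e + g + f = 5 + 5 + (-1) = 9 — holds.
2) min(5, 0) = 0, not -3 — does not hold.
3) g − f = 5 − (-1) = 6 — holds.
4) c − e = 0 − 5 = -5 — holds.
5) values -1 ≤ 0 ≤ 5 — holds.
6) |0 − 5| = 5 — holds.
7) e − f = 5 − (-1) = 6 — holds.
8) |5 − (-1)| = 6; 6 ≤ 8 — holds.

No — constraint 2 is not satisfied.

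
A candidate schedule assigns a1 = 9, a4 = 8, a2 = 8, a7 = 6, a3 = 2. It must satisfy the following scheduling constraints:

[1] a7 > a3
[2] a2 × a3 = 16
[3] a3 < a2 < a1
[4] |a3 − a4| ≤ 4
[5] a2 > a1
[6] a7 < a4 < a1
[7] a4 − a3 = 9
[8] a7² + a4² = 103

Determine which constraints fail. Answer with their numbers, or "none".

[1] a7 = 6, a3 = 2; 6 > 2 — OK.
[2] a2 × a3 = 8 × 2 = 16 — OK.
[3] values 2 < 8 < 9 — OK.
[4] |2 − 8| = 6; 6 > 4, exceeds bound 4 — violated.
[5] a2 = 8, a1 = 9; 8 ≤ 9 (want >) — violated.
[6] values 6 < 8 < 9 — OK.
[7] a4 − a3 = 8 − 2 = 6, not 9 — violated.
[8] a7² + a4² = 6² + 8² = 36 + 64 = 100, not 103 — violated.

Constraints 4, 5, 7, and 8 do not hold.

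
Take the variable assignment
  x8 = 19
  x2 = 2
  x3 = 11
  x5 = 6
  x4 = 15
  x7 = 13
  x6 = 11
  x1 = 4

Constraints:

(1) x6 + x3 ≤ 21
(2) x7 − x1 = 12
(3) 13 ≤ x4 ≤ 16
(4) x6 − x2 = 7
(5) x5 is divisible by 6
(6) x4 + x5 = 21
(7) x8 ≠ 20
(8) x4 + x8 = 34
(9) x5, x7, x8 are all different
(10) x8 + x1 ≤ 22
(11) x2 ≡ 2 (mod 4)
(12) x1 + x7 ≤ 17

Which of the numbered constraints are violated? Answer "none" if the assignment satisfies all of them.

(1) x6 + x3 = 11 + 11 = 22; 22 > 21, bound 21 not met — fails.
(2) x7 − x1 = 13 − 4 = 9, not 12 — fails.
(3) x4 = 15 lies in [13, 16] — holds.
(4) x6 − x2 = 11 − 2 = 9, not 7 — fails.
(5) 6 / 6 = 1, so 6 divides 6 — holds.
(6) x4 + x5 = 15 + 6 = 21 — holds.
(7) x8 = 19, and 19 ≠ 20 — holds.
(8) x4 + x8 = 15 + 19 = 34 — holds.
(9) values 6, 13, 19 are pairwise distinct — holds.
(10) x8 + x1 = 19 + 4 = 23; 23 > 22, bound 22 not met — fails.
(11) 2 mod 4 = 2 — holds.
(12) x1 + x7 = 4 + 13 = 17; 17 ≤ 17 — holds.

No — constraints 1, 2, 4, 10 are not satisfied.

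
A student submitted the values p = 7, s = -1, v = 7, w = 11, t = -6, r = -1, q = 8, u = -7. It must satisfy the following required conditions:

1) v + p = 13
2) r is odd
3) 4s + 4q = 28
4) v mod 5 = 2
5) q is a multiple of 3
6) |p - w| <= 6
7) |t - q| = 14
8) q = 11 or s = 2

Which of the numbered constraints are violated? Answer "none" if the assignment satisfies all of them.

Constraints 1, 5, 8 are violated.

1) v + p = 7 + 7 = 14, not 13 — does not hold.
2) r = -1 is odd — holds.
3) 4s + 4q = 4(-1) + 4(8) = 28 — holds.
4) 7 mod 5 = 2 — holds.
5) 8 = 3*2 + 2, so 3 does not divide 8 — does not hold.
6) |7 - 11| = 4; 4 ≤ 6 — holds.
7) |-6 - 8| = 14 — holds.
8) q = 8 ≠ 11 and s = -1 ≠ 2; both disjuncts false — does not hold.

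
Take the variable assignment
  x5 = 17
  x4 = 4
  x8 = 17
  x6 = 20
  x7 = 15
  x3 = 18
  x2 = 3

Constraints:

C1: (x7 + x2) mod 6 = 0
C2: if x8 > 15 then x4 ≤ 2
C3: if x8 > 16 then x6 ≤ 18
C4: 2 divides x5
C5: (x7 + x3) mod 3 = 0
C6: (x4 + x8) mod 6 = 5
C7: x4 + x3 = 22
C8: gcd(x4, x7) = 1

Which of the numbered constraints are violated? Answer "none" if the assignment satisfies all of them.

C1: x7 + x2 = 18; 18 mod 6 = 0 — holds.
C2: x8 = 17 > 15, so we need x4 ≤ 2; but x4 = 4 > 2 — fails.
C3: x8 = 17 > 16, so we need x6 ≤ 18; but x6 = 20 > 18 — fails.
C4: 17 = 2×8 + 1, so 2 does not divide 17 — fails.
C5: x7 + x3 = 33; 33 mod 3 = 0 — holds.
C6: x4 + x8 = 21; 21 mod 6 = 3, not 5 — fails.
C7: x4 + x3 = 4 + 18 = 22 — holds.
C8: gcd(4, 15) = 1 — holds.

Violated: 2, 3, 4, 6.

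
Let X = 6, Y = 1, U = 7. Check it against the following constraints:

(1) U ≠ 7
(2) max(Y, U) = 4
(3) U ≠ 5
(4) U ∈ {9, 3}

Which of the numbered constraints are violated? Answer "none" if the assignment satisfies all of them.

Violated: 1, 2, and 4.

(1) U = 7, but 7 is required to differ — fails.
(2) max(1, 7) = 7, not 4 — fails.
(3) U = 7, and 7 ≠ 5 — holds.
(4) U = 7 is not in {9, 3} — fails.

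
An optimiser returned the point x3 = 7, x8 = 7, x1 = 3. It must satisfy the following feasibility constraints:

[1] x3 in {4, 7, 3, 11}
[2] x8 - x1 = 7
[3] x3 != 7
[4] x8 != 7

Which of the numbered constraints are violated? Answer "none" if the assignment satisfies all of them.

No — constraints 2, 3, and 4 are not satisfied.

[1] x3 = 7 is in {4, 7, 3, 11}  true
[2] x8 - x1 = 7 - 3 = 4, not 7  false
[3] x3 = 7, but 7 is required to differ  false
[4] x8 = 7, but 7 is required to differ  false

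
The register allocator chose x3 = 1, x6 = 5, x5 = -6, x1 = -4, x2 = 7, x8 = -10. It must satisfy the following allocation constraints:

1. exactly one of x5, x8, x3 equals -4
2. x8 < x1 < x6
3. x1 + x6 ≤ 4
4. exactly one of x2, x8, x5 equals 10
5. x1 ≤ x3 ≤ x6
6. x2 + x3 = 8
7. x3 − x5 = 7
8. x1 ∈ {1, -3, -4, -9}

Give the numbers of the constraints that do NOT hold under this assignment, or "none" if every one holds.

The assignment fails constraints 1 and 4.

1. x5=-6, x8=-10, x3=1; 0 of them equal -4, not exactly one — violated.
2. values -10 < -4 < 5 — satisfied.
3. x1 + x6 = -4 + 5 = 1; 1 ≤ 4 — satisfied.
4. x2=7, x8=-10, x5=-6; 0 of them equal 10, not exactly one — violated.
5. values -4 ≤ 1 ≤ 5 — satisfied.
6. x2 + x3 = 7 + 1 = 8 — satisfied.
7. x3 − x5 = 1 − (-6) = 7 — satisfied.
8. x1 = -4 is in {1, -3, -4, -9} — satisfied.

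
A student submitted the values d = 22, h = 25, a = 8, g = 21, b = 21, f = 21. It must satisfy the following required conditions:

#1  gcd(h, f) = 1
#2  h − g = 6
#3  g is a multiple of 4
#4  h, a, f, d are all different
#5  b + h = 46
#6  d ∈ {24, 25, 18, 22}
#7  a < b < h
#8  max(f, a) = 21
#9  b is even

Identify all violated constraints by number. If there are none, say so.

Violated: 2, 3, and 9.

#1 gcd(25, 21) = 1 — holds.
#2 h − g = 25 − 21 = 4, not 6 — does not hold.
#3 21 = 4×5 + 1, so 4 does not divide 21 — does not hold.
#4 values 25, 8, 21, 22 are pairwise distinct — holds.
#5 b + h = 21 + 25 = 46 — holds.
#6 d = 22 is in {24, 25, 18, 22} — holds.
#7 values 8 < 21 < 25 — holds.
#8 max(21, 8) = 21 — holds.
#9 b = 21 is odd — does not hold.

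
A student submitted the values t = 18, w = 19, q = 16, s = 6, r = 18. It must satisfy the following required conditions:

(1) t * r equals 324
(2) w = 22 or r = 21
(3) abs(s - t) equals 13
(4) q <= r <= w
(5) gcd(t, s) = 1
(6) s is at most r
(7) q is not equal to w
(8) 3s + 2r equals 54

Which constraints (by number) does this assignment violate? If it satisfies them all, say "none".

Constraints 2, 3, and 5 do not hold.

(1) t * r = 18 * 18 = 324 — OK.
(2) w = 19 ≠ 22 and r = 18 ≠ 21; both disjuncts false — violated.
(3) abs(6 - 18) = 12, not 13 — violated.
(4) values 16 <= 18 <= 19 — OK.
(5) gcd(18, 6) = 6, not 1 — violated.
(6) s = 6, r = 18; 6 ≤ 18 — OK.
(7) q = 16, w = 19; distinct — OK.
(8) 3s + 2r = 3(6) + 2(18) = 54 — OK.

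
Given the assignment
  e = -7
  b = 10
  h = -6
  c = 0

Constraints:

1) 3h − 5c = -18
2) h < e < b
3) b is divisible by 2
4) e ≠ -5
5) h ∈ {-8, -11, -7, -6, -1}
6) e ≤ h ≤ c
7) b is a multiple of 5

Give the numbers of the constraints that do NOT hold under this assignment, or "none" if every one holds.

1) 3h − 5c = 3(-6) − 5(0) = -18 — OK.
2) values -6, -7, 10; h = -6 is not < e = -7 — violated.
3) 10 / 2 = 5, so 2 divides 10 — OK.
4) e = -7, and -7 ≠ -5 — OK.
5) h = -6 is in {-8, -11, -7, -6, -1} — OK.
6) values -7 ≤ -6 ≤ 0 — OK.
7) 10 / 5 = 2, so 5 divides 10 — OK.

Constraint 2 is violated.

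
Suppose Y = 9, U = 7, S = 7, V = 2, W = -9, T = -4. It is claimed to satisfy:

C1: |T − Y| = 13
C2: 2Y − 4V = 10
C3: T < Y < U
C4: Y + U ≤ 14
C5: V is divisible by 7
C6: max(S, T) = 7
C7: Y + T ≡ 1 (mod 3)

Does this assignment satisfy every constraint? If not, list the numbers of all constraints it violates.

C1: |-4 − 9| = 13 — holds.
C2: 2Y − 4V = 2(9) − 4(2) = 10 — holds.
C3: values -4, 9, 7; Y = 9 is not < U = 7 — does not hold.
C4: Y + U = 9 + 7 = 16; 16 > 14, bound 14 not met — does not hold.
C5: 2 = 7×0 + 2, so 7 does not divide 2 — does not hold.
C6: max(7, -4) = 7 — holds.
C7: Y + T = 5; 5 mod 3 = 2, not 1 — does not hold.

The assignment fails constraints 3, 4, 5, 7.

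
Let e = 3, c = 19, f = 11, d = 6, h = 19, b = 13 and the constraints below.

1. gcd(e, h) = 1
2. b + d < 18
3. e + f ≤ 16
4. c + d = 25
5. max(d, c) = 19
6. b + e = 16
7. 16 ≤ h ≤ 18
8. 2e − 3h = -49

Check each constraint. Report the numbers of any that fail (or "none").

1. gcd(3, 19) = 1  holds
2. b + d = 13 + 6 = 19; 19 ≥ 18, bound 18 not met  fails
3. e + f = 3 + 11 = 14; 14 ≤ 16  holds
4. c + d = 19 + 6 = 25  holds
5. max(6, 19) = 19  holds
6. b + e = 13 + 3 = 16  holds
7. h = 19 is outside [16, 18]  fails
8. 2e − 3h = 2(3) − 3(19) = -51, not -49  fails

Violated: 2, 7, and 8.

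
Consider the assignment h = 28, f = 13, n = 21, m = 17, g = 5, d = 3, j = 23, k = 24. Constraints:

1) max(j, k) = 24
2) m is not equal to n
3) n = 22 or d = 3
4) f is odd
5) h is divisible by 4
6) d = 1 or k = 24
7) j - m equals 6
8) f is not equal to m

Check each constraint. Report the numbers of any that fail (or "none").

Yes — all constraints hold.

1) max(23, 24) = 24 — holds.
2) m = 17, n = 21; distinct — holds.
3) n = 21 ≠ 22, but d = 3 = 3 (second disjunct) — holds.
4) f = 13 is odd — holds.
5) 28 / 4 = 7, so 4 divides 28 — holds.
6) d = 3 ≠ 1, but k = 24 = 24 (second disjunct) — holds.
7) j - m = 23 - 17 = 6 — holds.
8) f = 13, m = 17; distinct — holds.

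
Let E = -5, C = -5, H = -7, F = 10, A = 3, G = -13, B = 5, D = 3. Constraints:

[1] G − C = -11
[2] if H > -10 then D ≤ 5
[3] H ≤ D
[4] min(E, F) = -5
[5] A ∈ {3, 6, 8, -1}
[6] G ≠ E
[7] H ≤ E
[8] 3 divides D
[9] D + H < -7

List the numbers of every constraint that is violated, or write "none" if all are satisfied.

No — constraints 1, 9 are not satisfied.

[1] G − C = -13 − (-5) = -8, not -11  FAIL
[2] H = -7 > -10, so we need D ≤ 5; D = 3 ≤ 5  OK
[3] H = -7, D = 3; -7 ≤ 3  OK
[4] min(-5, 10) = -5  OK
[5] A = 3 is in {3, 6, 8, -1}  OK
[6] G = -13, E = -5; distinct  OK
[7] H = -7, E = -5; -7 ≤ -5  OK
[8] 3 / 3 = 1, so 3 divides 3  OK
[9] D + H = 3 + (-7) = -4; -4 ≥ -7, bound -7 not met  FAIL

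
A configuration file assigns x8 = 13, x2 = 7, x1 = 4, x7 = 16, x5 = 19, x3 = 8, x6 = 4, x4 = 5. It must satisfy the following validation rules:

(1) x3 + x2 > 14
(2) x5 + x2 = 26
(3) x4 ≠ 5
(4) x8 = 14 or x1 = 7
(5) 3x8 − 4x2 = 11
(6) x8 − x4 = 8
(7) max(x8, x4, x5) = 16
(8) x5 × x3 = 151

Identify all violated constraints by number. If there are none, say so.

No — constraints 3, 4, 7, and 8 are not satisfied.

(1) x3 + x2 = 8 + 7 = 15; 15 > 14 — holds.
(2) x5 + x2 = 19 + 7 = 26 — holds.
(3) x4 = 5, but 5 is required to differ — does not hold.
(4) x8 = 13 ≠ 14 and x1 = 4 ≠ 7; both disjuncts false — does not hold.
(5) 3x8 − 4x2 = 3(13) − 4(7) = 11 — holds.
(6) x8 − x4 = 13 − 5 = 8 — holds.
(7) max(13, 5, 19) = 19, not 16 — does not hold.
(8) x5 × x3 = 19 × 8 = 152, not 151 — does not hold.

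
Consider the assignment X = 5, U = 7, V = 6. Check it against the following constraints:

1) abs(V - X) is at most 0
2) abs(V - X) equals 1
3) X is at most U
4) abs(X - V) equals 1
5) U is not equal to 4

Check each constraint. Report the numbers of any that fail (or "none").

No — constraint 1 is not satisfied.

1) abs(6 - 5) = 1; 1 > 0, exceeds bound 0  FAIL
2) abs(6 - 5) = 1  OK
3) X = 5, U = 7; 5 ≤ 7  OK
4) abs(5 - 6) = 1  OK
5) U = 7, and 7 ≠ 4  OK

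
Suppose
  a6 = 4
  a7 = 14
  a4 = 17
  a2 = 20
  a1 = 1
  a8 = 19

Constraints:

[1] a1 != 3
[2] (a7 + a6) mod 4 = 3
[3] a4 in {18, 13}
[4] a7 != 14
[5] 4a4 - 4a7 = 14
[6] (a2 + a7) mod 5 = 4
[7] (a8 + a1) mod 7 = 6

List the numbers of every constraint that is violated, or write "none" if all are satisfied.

No — constraints 2, 3, 4, and 5 are not satisfied.

[1] a1 = 1, and 1 ≠ 3  OK
[2] a7 + a6 = 18; 18 mod 4 = 2, not 3  FAIL
[3] a4 = 17 is not in {18, 13}  FAIL
[4] a7 = 14, but 14 is required to differ  FAIL
[5] 4a4 - 4a7 = 4(17) - 4(14) = 12, not 14  FAIL
[6] a2 + a7 = 34; 34 mod 5 = 4  OK
[7] a8 + a1 = 20; 20 mod 7 = 6  OK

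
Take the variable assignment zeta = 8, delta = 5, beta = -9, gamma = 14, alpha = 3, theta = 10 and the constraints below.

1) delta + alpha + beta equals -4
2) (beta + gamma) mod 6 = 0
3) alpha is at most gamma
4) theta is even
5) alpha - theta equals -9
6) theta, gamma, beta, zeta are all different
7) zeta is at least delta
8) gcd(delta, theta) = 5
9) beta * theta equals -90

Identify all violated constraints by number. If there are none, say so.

Constraints 1, 2, and 5 do not hold.

1) delta + alpha + beta = 5 + 3 + (-9) = -1, not -4  ✘
2) beta + gamma = 5; 5 mod 6 = 5, not 0  ✘
3) alpha = 3, gamma = 14; 3 ≤ 14  ✔
4) theta = 10 is even  ✔
5) alpha - theta = 3 - 10 = -7, not -9  ✘
6) values 10, 14, -9, 8 are pairwise distinct  ✔
7) zeta = 8, delta = 5; 8 ≥ 5  ✔
8) gcd(5, 10) = 5  ✔
9) beta * theta = -9 * 10 = -90  ✔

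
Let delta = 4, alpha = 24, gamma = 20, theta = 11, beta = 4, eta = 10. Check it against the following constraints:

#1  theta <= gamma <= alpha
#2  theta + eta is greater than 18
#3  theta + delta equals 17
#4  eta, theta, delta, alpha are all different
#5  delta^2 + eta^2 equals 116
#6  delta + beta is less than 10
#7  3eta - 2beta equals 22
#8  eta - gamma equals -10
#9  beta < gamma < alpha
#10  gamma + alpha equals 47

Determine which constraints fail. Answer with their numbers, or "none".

#1 values 11 <= 20 <= 24  ✓
#2 theta + eta = 11 + 10 = 21; 21 > 18  ✓
#3 theta + delta = 11 + 4 = 15, not 17  ✗
#4 values 10, 11, 4, 24 are pairwise distinct  ✓
#5 delta^2 + eta^2 = 4^2 + 10^2 = 16 + 100 = 116  ✓
#6 delta + beta = 4 + 4 = 8; 8 < 10  ✓
#7 3eta - 2beta = 3(10) - 2(4) = 22  ✓
#8 eta - gamma = 10 - 20 = -10  ✓
#9 values 4 < 20 < 24  ✓
#10 gamma + alpha = 20 + 24 = 44, not 47  ✗

Violated: 3 and 10.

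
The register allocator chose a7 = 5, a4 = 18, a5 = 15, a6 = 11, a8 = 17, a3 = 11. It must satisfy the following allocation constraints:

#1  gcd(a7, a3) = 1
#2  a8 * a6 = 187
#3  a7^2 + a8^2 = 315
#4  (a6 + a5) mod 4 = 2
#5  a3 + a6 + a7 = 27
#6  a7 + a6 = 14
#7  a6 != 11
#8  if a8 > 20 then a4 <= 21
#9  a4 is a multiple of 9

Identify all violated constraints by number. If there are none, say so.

Constraints 3, 6, 7 do not hold.

#1 gcd(5, 11) = 1 — holds.
#2 a8 * a6 = 17 * 11 = 187 — holds.
#3 a7^2 + a8^2 = 5^2 + 17^2 = 25 + 289 = 314, not 315 — does not hold.
#4 a6 + a5 = 26; 26 mod 4 = 2 — holds.
#5 a3 + a6 + a7 = 11 + 11 + 5 = 27 — holds.
#6 a7 + a6 = 5 + 11 = 16, not 14 — does not hold.
#7 a6 = 11, but 11 is required to differ — does not hold.
#8 a8 = 17, not > 20; antecedent false, conditional vacuously true — holds.
#9 18 / 9 = 2, so 9 divides 18 — holds.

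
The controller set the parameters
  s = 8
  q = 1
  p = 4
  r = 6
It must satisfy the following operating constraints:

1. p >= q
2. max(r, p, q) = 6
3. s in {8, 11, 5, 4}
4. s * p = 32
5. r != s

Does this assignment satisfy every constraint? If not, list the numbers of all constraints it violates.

All constraints are satisfied.

1. p = 4, q = 1; 4 ≥ 1 — satisfied.
2. max(6, 4, 1) = 6 — satisfied.
3. s = 8 is in {8, 11, 5, 4} — satisfied.
4. s * p = 8 * 4 = 32 — satisfied.
5. r = 6, s = 8; distinct — satisfied.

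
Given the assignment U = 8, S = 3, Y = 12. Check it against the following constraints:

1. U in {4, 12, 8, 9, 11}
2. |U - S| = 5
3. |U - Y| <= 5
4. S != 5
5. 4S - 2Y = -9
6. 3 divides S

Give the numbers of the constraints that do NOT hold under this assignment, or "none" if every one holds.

Constraint 5 does not hold.

1. U = 8 is in {4, 12, 8, 9, 11}  holds
2. |8 - 3| = 5  holds
3. |8 - 12| = 4; 4 ≤ 5  holds
4. S = 3, and 3 ≠ 5  holds
5. 4S - 2Y = 4(3) - 2(12) = -12, not -9  fails
6. 3 / 3 = 1, so 3 divides 3  holds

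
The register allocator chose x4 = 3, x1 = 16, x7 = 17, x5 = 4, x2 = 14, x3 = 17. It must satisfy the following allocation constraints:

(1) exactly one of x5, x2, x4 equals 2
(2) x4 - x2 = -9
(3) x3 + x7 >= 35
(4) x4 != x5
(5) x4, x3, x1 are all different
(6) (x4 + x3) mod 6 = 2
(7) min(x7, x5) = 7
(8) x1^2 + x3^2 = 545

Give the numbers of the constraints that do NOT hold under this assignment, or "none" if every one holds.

(1) x5=4, x2=14, x4=3; 0 of them equal 2, not exactly one  fails
(2) x4 - x2 = 3 - 14 = -11, not -9  fails
(3) x3 + x7 = 17 + 17 = 34; 34 < 35, bound 35 not met  fails
(4) x4 = 3, x5 = 4; distinct  holds
(5) values 3, 17, 16 are pairwise distinct  holds
(6) x4 + x3 = 20; 20 mod 6 = 2  holds
(7) min(17, 4) = 4, not 7  fails
(8) x1^2 + x3^2 = 16^2 + 17^2 = 256 + 289 = 545  holds

Constraints 1, 2, 3, 7 do not hold.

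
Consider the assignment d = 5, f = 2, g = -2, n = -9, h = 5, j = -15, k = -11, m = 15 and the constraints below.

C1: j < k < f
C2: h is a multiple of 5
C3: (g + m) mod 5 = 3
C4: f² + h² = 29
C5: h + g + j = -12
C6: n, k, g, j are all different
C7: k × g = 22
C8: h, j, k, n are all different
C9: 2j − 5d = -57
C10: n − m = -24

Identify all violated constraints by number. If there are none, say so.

C1: values -15 < -11 < 2  yes
C2: 5 / 5 = 1, so 5 divides 5  yes
C3: g + m = 13; 13 mod 5 = 3  yes
C4: f² + h² = 2² + 5² = 4 + 25 = 29  yes
C5: h + g + j = 5 + (-2) + (-15) = -12  yes
C6: values -9, -11, -2, -15 are pairwise distinct  yes
C7: k × g = -11 × (-2) = 22  yes
C8: values 5, -15, -11, -9 are pairwise distinct  yes
C9: 2j − 5d = 2(-15) − 5(5) = -55, not -57  no
C10: n − m = -9 − 15 = -24  yes

Violated: 9.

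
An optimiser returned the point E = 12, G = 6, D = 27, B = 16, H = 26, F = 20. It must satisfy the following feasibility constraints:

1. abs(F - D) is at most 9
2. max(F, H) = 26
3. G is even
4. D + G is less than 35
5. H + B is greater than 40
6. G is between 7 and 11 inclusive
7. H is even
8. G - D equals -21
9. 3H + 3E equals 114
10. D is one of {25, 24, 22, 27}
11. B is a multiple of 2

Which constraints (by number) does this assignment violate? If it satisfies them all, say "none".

1. abs(20 - 27) = 7; 7 ≤ 9  OK
2. max(20, 26) = 26  OK
3. G = 6 is even  OK
4. D + G = 27 + 6 = 33; 33 < 35  OK
5. H + B = 26 + 16 = 42; 42 > 40  OK
6. G = 6 is outside [7, 11]  FAIL
7. H = 26 is even  OK
8. G - D = 6 - 27 = -21  OK
9. 3H + 3E = 3(26) + 3(12) = 114  OK
10. D = 27 is in {25, 24, 22, 27}  OK
11. 16 / 2 = 8, so 2 divides 16  OK

No — constraint 6 is not satisfied.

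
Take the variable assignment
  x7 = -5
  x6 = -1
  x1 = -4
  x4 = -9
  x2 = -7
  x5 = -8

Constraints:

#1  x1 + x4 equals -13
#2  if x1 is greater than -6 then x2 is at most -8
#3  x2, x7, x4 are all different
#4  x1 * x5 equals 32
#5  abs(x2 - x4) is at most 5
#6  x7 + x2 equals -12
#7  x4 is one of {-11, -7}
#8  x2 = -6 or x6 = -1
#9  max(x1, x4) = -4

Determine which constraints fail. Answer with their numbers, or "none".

#1 x1 + x4 = -4 + (-9) = -13  true
#2 x1 = -4 > -6, so we need x2 ≤ -8; but x2 = -7 > -8  false
#3 values -7, -5, -9 are pairwise distinct  true
#4 x1 * x5 = -4 * (-8) = 32  true
#5 abs(-7 - (-9)) = 2; 2 ≤ 5  true
#6 x7 + x2 = -5 + (-7) = -12  true
#7 x4 = -9 is not in {-11, -7}  false
#8 x2 = -7 ≠ -6, but x6 = -1 = -1 (second disjunct)  true
#9 max(-4, -9) = -4  true

Constraints 2 and 7 are violated.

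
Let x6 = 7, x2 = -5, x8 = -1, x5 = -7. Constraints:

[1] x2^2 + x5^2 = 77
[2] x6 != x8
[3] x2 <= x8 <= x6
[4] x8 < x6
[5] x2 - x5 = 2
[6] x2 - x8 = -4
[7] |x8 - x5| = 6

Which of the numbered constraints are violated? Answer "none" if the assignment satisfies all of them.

[1] x2^2 + x5^2 = (-5)^2 + (-7)^2 = 25 + 49 = 74, not 77 — violated.
[2] x6 = 7, x8 = -1; distinct — satisfied.
[3] values -5 <= -1 <= 7 — satisfied.
[4] x8 = -1, x6 = 7; -1 < 7 — satisfied.
[5] x2 - x5 = -5 - (-7) = 2 — satisfied.
[6] x2 - x8 = -5 - (-1) = -4 — satisfied.
[7] |-1 - (-7)| = 6 — satisfied.

No — constraint 1 is not satisfied.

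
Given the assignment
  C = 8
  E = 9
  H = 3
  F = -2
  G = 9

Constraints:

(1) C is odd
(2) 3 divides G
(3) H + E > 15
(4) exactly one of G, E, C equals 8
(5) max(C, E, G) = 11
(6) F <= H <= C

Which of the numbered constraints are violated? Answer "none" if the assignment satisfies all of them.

Constraints 1, 3, and 5 are violated.

(1) C = 8 is even — fails.
(2) 9 / 3 = 3, so 3 divides 9 — holds.
(3) H + E = 3 + 9 = 12; 12 ≤ 15, bound 15 not met — fails.
(4) G=9, E=9, C=8; 1 of them equals 8 — holds.
(5) max(8, 9, 9) = 9, not 11 — fails.
(6) values -2 <= 3 <= 8 — holds.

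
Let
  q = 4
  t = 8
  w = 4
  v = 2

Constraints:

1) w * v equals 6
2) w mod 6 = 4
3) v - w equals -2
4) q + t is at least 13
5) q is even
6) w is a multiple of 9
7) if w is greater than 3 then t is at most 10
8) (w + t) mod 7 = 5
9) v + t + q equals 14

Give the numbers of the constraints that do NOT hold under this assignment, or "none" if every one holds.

Constraints 1, 4, 6 are violated.

1) w * v = 4 * 2 = 8, not 6 — violated.
2) 4 mod 6 = 4 — OK.
3) v - w = 2 - 4 = -2 — OK.
4) q + t = 4 + 8 = 12; 12 < 13, bound 13 not met — violated.
5) q = 4 is even — OK.
6) 4 = 9*0 + 4, so 9 does not divide 4 — violated.
7) w = 4 > 3, so we need t ≤ 10; t = 8 ≤ 10 — OK.
8) w + t = 12; 12 mod 7 = 5 — OK.
9) v + t + q = 2 + 8 + 4 = 14 — OK.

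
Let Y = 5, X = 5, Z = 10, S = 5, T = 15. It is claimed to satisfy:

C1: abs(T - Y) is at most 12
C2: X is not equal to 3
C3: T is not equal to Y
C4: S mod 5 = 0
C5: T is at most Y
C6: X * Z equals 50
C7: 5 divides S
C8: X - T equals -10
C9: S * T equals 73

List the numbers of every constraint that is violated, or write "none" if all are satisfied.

C1: abs(15 - 5) = 10; 10 ≤ 12 — OK.
C2: X = 5, and 5 ≠ 3 — OK.
C3: T = 15, Y = 5; distinct — OK.
C4: 5 mod 5 = 0 — OK.
C5: T = 15, Y = 5; 15 > 5 (want ≤) — violated.
C6: X * Z = 5 * 10 = 50 — OK.
C7: 5 / 5 = 1, so 5 divides 5 — OK.
C8: X - T = 5 - 15 = -10 — OK.
C9: S * T = 5 * 15 = 75, not 73 — violated.

Violated: 5 and 9.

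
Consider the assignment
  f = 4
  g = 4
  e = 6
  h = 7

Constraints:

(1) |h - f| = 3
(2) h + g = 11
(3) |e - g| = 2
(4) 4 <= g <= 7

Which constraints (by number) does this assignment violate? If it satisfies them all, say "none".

No violations.

(1) |7 - 4| = 3  yes
(2) h + g = 7 + 4 = 11  yes
(3) |6 - 4| = 2  yes
(4) g = 4 lies in [4, 7]  yes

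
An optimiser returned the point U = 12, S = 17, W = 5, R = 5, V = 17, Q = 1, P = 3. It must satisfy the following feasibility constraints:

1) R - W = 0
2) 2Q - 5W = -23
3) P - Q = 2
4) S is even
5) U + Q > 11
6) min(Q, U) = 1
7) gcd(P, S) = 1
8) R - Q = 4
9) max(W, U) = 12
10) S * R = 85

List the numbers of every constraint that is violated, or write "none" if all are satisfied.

The assignment fails constraint 4.

1) R - W = 5 - 5 = 0  OK
2) 2Q - 5W = 2(1) - 5(5) = -23  OK
3) P - Q = 3 - 1 = 2  OK
4) S = 17 is odd  FAIL
5) U + Q = 12 + 1 = 13; 13 > 11  OK
6) min(1, 12) = 1  OK
7) gcd(3, 17) = 1  OK
8) R - Q = 5 - 1 = 4  OK
9) max(5, 12) = 12  OK
10) S * R = 17 * 5 = 85  OK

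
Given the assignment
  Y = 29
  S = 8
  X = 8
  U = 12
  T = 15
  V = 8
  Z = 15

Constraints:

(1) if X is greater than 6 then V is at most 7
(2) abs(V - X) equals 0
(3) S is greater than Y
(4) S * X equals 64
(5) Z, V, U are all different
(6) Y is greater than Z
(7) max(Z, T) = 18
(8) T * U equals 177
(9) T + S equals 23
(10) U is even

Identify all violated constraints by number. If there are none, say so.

The assignment fails constraints 1, 3, 7, 8.

(1) X = 8 > 6, so we need V ≤ 7; but V = 8 > 7 — does not hold.
(2) abs(8 - 8) = 0 — holds.
(3) S = 8, Y = 29; 8 ≤ 29 (want >) — does not hold.
(4) S * X = 8 * 8 = 64 — holds.
(5) values 15, 8, 12 are pairwise distinct — holds.
(6) Y = 29, Z = 15; 29 > 15 — holds.
(7) max(15, 15) = 15, not 18 — does not hold.
(8) T * U = 15 * 12 = 180, not 177 — does not hold.
(9) T + S = 15 + 8 = 23 — holds.
(10) U = 12 is even — holds.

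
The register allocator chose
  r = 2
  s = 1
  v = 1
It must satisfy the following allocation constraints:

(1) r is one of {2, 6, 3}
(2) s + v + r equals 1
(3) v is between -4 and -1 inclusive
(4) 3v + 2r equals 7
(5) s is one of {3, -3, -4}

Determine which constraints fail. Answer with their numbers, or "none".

(1) r = 2 is in {2, 6, 3}  ✓
(2) s + v + r = 1 + 1 + 2 = 4, not 1  ✗
(3) v = 1 is outside [-4, -1]  ✗
(4) 3v + 2r = 3(1) + 2(2) = 7  ✓
(5) s = 1 is not in {3, -3, -4}  ✗

No — constraints 2, 3, 5 are not satisfied.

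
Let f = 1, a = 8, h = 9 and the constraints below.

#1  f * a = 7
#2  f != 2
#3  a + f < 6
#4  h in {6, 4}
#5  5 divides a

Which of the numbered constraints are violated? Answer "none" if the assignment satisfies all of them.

#1 f * a = 1 * 8 = 8, not 7  ✘
#2 f = 1, and 1 ≠ 2  ✔
#3 a + f = 8 + 1 = 9; 9 ≥ 6, bound 6 not met  ✘
#4 h = 9 is not in {6, 4}  ✘
#5 8 = 5*1 + 3, so 5 does not divide 8  ✘

Constraints 1, 3, 4, 5 do not hold.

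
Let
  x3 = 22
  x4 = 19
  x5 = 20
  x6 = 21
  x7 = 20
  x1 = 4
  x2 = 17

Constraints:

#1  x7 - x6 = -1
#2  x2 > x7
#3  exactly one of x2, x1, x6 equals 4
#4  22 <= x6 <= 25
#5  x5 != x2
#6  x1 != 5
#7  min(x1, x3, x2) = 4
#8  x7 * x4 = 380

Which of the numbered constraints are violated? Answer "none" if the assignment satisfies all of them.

Constraints 2, 4 do not hold.

#1 x7 - x6 = 20 - 21 = -1  true
#2 x2 = 17, x7 = 20; 17 ≤ 20 (want >)  false
#3 x2=17, x1=4, x6=21; 1 of them equals 4  true
#4 x6 = 21 is outside [22, 25]  false
#5 x5 = 20, x2 = 17; distinct  true
#6 x1 = 4, and 4 ≠ 5  true
#7 min(4, 22, 17) = 4  true
#8 x7 * x4 = 20 * 19 = 380  true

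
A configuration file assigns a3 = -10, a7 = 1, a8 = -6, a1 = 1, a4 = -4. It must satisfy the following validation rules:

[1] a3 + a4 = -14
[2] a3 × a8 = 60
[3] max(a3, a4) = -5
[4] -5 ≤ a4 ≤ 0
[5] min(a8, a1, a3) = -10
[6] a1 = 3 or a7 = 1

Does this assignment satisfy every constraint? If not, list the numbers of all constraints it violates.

Constraint 3 does not hold.

[1] a3 + a4 = -10 + (-4) = -14  true
[2] a3 × a8 = -10 × (-6) = 60  true
[3] max(-10, -4) = -4, not -5  false
[4] a4 = -4 lies in [-5, 0]  true
[5] min(-6, 1, -10) = -10  true
[6] a1 = 1 ≠ 3, but a7 = 1 = 1 (second disjunct)  true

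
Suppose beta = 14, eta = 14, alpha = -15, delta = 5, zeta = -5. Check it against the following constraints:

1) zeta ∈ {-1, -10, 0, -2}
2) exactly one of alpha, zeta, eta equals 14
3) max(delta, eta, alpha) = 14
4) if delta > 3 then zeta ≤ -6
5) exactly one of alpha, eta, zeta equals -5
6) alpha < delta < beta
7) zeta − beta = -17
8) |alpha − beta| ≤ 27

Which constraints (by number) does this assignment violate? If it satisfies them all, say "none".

1) zeta = -5 is not in {-1, -10, 0, -2}  ✘
2) alpha=-15, zeta=-5, eta=14; 1 of them equals 14  ✔
3) max(5, 14, -15) = 14  ✔
4) delta = 5 > 3, so we need zeta ≤ -6; but zeta = -5 > -6  ✘
5) alpha=-15, eta=14, zeta=-5; 1 of them equals -5  ✔
6) values -15 < 5 < 14  ✔
7) zeta − beta = -5 − 14 = -19, not -17  ✘
8) |-15 − 14| = 29; 29 > 27, exceeds bound 27  ✘

Violated: 1, 4, 7, 8.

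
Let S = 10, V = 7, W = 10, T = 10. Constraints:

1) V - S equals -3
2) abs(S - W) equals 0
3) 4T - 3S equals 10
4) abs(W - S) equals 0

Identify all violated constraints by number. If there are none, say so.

1) V - S = 7 - 10 = -3 — satisfied.
2) abs(10 - 10) = 0 — satisfied.
3) 4T - 3S = 4(10) - 3(10) = 10 — satisfied.
4) abs(10 - 10) = 0 — satisfied.

Yes — all constraints hold.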